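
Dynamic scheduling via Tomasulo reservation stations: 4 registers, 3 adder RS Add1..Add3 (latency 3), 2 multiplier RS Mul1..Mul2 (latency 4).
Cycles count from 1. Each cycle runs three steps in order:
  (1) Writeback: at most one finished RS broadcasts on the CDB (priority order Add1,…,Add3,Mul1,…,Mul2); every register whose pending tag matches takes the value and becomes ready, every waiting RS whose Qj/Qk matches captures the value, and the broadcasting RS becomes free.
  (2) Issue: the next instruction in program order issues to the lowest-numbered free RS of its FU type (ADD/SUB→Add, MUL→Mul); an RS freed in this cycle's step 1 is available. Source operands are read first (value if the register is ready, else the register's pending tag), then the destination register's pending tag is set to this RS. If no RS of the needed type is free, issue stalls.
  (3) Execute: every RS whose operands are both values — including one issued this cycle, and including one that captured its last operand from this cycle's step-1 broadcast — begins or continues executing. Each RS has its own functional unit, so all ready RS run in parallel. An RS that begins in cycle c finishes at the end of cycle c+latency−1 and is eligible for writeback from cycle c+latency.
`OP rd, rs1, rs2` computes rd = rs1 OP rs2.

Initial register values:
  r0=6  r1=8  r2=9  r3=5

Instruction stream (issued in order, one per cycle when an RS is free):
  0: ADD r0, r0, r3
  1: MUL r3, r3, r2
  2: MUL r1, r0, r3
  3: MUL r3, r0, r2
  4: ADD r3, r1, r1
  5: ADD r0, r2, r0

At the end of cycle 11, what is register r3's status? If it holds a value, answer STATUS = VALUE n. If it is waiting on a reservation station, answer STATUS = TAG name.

cycle 1: issue ADD r0<-Add1 // r0:Add1,r1:8,r2:9,r3:5
cycle 2: issue MUL r3<-Mul1 // r0:Add1,r1:8,r2:9,r3:Mul1
cycle 3: issue MUL r1<-Mul2 // r0:Add1,r1:Mul2,r2:9,r3:Mul1
cycle 4: CDB Add1=11; stall // r0:11,r1:Mul2,r2:9,r3:Mul1
cycle 5: stall // r0:11,r1:Mul2,r2:9,r3:Mul1
cycle 6: CDB Mul1=45; issue MUL r3<-Mul1 // r0:11,r1:Mul2,r2:9,r3:Mul1
cycle 7: issue ADD r3<-Add1 // r0:11,r1:Mul2,r2:9,r3:Add1
cycle 8: issue ADD r0<-Add2 // r0:Add2,r1:Mul2,r2:9,r3:Add1
cycle 9: - // r0:Add2,r1:Mul2,r2:9,r3:Add1
cycle 10: CDB Mul1=99 // r0:Add2,r1:Mul2,r2:9,r3:Add1
cycle 11: CDB Add2=20 // r0:20,r1:Mul2,r2:9,r3:Add1

STATUS = TAG Add1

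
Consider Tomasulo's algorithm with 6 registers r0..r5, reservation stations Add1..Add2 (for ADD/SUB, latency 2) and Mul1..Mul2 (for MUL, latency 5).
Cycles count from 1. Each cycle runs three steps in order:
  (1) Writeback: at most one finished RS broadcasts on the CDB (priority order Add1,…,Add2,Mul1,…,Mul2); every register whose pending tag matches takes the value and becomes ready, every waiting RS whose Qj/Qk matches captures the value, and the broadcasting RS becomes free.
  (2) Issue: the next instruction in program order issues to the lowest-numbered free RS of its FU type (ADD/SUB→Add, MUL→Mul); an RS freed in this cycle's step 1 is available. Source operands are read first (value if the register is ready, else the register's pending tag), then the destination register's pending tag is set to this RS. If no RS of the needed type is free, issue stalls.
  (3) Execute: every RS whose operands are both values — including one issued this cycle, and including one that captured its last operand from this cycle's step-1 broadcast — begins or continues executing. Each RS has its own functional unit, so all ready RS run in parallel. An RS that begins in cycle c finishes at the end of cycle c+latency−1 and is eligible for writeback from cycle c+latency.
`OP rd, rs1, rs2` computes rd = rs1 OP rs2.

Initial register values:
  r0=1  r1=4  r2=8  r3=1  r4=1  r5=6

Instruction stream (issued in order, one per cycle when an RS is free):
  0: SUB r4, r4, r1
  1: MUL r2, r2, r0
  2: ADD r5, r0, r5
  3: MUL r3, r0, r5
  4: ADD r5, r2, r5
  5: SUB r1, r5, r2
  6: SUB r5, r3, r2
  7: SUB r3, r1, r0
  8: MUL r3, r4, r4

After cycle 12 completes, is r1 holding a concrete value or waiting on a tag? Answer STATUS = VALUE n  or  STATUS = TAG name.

STATUS = VALUE 7

cycle 1: issue SUB r4<-Add1 // r0:1,r1:4,r2:8,r3:1,r4:Add1,r5:6
cycle 2: issue MUL r2<-Mul1 // r0:1,r1:4,r2:Mul1,r3:1,r4:Add1,r5:6
cycle 3: CDB Add1=-3; issue ADD r5<-Add1 // r0:1,r1:4,r2:Mul1,r3:1,r4:-3,r5:Add1
cycle 4: issue MUL r3<-Mul2 // r0:1,r1:4,r2:Mul1,r3:Mul2,r4:-3,r5:Add1
cycle 5: CDB Add1=7; issue ADD r5<-Add1 // r0:1,r1:4,r2:Mul1,r3:Mul2,r4:-3,r5:Add1
cycle 6: issue SUB r1<-Add2 // r0:1,r1:Add2,r2:Mul1,r3:Mul2,r4:-3,r5:Add1
cycle 7: CDB Mul1=8; stall // r0:1,r1:Add2,r2:8,r3:Mul2,r4:-3,r5:Add1
cycle 8: stall // r0:1,r1:Add2,r2:8,r3:Mul2,r4:-3,r5:Add1
cycle 9: CDB Add1=15; issue SUB r5<-Add1 // r0:1,r1:Add2,r2:8,r3:Mul2,r4:-3,r5:Add1
cycle 10: CDB Mul2=7; stall // r0:1,r1:Add2,r2:8,r3:7,r4:-3,r5:Add1
cycle 11: CDB Add2=7; issue SUB r3<-Add2 // r0:1,r1:7,r2:8,r3:Add2,r4:-3,r5:Add1
cycle 12: CDB Add1=-1; issue MUL r3<-Mul1 // r0:1,r1:7,r2:8,r3:Mul1,r4:-3,r5:-1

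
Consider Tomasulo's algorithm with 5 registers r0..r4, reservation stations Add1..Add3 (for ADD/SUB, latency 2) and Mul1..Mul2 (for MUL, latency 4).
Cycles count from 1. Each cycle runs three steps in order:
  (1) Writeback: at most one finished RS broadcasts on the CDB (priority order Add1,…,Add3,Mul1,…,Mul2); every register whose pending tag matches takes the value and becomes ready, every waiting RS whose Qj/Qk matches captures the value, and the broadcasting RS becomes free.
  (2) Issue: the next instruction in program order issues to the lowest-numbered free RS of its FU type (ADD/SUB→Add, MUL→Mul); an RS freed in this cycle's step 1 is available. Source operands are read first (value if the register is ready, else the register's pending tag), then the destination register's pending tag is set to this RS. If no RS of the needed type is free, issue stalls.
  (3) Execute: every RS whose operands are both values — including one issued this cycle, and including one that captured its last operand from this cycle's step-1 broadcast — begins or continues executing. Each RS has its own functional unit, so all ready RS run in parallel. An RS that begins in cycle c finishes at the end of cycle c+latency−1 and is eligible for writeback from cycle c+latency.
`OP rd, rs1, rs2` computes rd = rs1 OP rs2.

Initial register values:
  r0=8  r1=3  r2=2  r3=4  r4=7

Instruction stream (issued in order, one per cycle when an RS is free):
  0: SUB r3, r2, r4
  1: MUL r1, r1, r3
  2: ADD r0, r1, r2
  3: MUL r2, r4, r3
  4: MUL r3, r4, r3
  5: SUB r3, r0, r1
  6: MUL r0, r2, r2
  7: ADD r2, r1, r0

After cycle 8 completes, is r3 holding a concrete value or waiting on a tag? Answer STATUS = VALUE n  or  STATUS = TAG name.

  c1: issue SUB r3<-Add1  regs: r0:8,r1:3,r2:2,r3:Add1,r4:7
  c2: issue MUL r1<-Mul1  regs: r0:8,r1:Mul1,r2:2,r3:Add1,r4:7
  c3: CDB Add1=-5; issue ADD r0<-Add1  regs: r0:Add1,r1:Mul1,r2:2,r3:-5,r4:7
  c4: issue MUL r2<-Mul2  regs: r0:Add1,r1:Mul1,r2:Mul2,r3:-5,r4:7
  c5: stall  regs: r0:Add1,r1:Mul1,r2:Mul2,r3:-5,r4:7
  c6: stall  regs: r0:Add1,r1:Mul1,r2:Mul2,r3:-5,r4:7
  c7: CDB Mul1=-15; issue MUL r3<-Mul1  regs: r0:Add1,r1:-15,r2:Mul2,r3:Mul1,r4:7
  c8: CDB Mul2=-35; issue SUB r3<-Add2  regs: r0:Add1,r1:-15,r2:-35,r3:Add2,r4:7

STATUS = TAG Add2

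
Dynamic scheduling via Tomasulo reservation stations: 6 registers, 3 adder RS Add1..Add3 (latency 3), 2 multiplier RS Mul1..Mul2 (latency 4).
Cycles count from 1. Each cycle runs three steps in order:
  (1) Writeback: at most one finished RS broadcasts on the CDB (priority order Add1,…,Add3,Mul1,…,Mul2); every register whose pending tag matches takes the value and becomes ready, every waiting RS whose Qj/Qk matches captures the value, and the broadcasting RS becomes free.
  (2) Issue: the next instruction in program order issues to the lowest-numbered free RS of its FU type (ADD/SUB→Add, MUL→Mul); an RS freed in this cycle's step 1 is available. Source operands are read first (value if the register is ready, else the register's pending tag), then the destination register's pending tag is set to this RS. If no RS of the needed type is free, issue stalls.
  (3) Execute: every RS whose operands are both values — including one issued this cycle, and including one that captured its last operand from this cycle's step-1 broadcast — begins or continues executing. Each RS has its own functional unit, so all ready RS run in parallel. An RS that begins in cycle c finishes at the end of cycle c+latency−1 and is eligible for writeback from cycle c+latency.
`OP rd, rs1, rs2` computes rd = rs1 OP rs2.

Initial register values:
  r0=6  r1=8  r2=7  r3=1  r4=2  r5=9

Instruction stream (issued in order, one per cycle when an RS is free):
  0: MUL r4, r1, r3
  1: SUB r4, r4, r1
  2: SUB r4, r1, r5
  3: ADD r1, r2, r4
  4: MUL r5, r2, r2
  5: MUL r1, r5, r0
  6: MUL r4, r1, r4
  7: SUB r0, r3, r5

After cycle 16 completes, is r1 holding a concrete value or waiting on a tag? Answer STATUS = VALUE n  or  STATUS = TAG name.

STATUS = VALUE 294

c1: issue MUL r4<-Mul1 | r0:6,r1:8,r2:7,r3:1,r4:Mul1,r5:9
c2: issue SUB r4<-Add1 | r0:6,r1:8,r2:7,r3:1,r4:Add1,r5:9
c3: issue SUB r4<-Add2 | r0:6,r1:8,r2:7,r3:1,r4:Add2,r5:9
c4: issue ADD r1<-Add3 | r0:6,r1:Add3,r2:7,r3:1,r4:Add2,r5:9
c5: CDB Mul1=8; issue MUL r5<-Mul1 | r0:6,r1:Add3,r2:7,r3:1,r4:Add2,r5:Mul1
c6: CDB Add2=-1; issue MUL r1<-Mul2 | r0:6,r1:Mul2,r2:7,r3:1,r4:-1,r5:Mul1
c7: stall | r0:6,r1:Mul2,r2:7,r3:1,r4:-1,r5:Mul1
c8: CDB Add1=0; stall | r0:6,r1:Mul2,r2:7,r3:1,r4:-1,r5:Mul1
c9: CDB Add3=6; stall | r0:6,r1:Mul2,r2:7,r3:1,r4:-1,r5:Mul1
c10: CDB Mul1=49; issue MUL r4<-Mul1 | r0:6,r1:Mul2,r2:7,r3:1,r4:Mul1,r5:49
c11: issue SUB r0<-Add1 | r0:Add1,r1:Mul2,r2:7,r3:1,r4:Mul1,r5:49
c12: - | r0:Add1,r1:Mul2,r2:7,r3:1,r4:Mul1,r5:49
c13: - | r0:Add1,r1:Mul2,r2:7,r3:1,r4:Mul1,r5:49
c14: CDB Add1=-48 | r0:-48,r1:Mul2,r2:7,r3:1,r4:Mul1,r5:49
c15: CDB Mul2=294 | r0:-48,r1:294,r2:7,r3:1,r4:Mul1,r5:49
c16: - | r0:-48,r1:294,r2:7,r3:1,r4:Mul1,r5:49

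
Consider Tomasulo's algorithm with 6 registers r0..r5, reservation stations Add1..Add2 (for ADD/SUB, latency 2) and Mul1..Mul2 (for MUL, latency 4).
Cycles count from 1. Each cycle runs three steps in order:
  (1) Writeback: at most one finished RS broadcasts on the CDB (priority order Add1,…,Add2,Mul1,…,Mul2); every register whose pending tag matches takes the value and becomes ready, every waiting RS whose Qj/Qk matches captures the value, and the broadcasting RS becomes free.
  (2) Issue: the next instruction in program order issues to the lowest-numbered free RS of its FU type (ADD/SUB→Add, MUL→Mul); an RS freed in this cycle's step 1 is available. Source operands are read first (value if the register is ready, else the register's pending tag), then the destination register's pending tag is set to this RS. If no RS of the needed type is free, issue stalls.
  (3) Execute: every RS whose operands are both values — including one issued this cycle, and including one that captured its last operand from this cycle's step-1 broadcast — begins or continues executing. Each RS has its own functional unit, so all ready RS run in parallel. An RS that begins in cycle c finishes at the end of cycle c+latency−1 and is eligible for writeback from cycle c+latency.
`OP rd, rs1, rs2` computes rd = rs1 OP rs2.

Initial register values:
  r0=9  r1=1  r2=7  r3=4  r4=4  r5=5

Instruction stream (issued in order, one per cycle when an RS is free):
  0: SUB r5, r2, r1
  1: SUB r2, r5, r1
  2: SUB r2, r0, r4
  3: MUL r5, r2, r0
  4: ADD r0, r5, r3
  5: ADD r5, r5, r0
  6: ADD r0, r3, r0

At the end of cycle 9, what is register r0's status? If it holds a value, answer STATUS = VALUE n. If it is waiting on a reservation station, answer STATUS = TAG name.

  c1: issue SUB r5<-Add1  regs: r0:9,r1:1,r2:7,r3:4,r4:4,r5:Add1
  c2: issue SUB r2<-Add2  regs: r0:9,r1:1,r2:Add2,r3:4,r4:4,r5:Add1
  c3: CDB Add1=6; issue SUB r2<-Add1  regs: r0:9,r1:1,r2:Add1,r3:4,r4:4,r5:6
  c4: issue MUL r5<-Mul1  regs: r0:9,r1:1,r2:Add1,r3:4,r4:4,r5:Mul1
  c5: CDB Add1=5; issue ADD r0<-Add1  regs: r0:Add1,r1:1,r2:5,r3:4,r4:4,r5:Mul1
  c6: CDB Add2=5; issue ADD r5<-Add2  regs: r0:Add1,r1:1,r2:5,r3:4,r4:4,r5:Add2
  c7: stall  regs: r0:Add1,r1:1,r2:5,r3:4,r4:4,r5:Add2
  c8: stall  regs: r0:Add1,r1:1,r2:5,r3:4,r4:4,r5:Add2
  c9: CDB Mul1=45; stall  regs: r0:Add1,r1:1,r2:5,r3:4,r4:4,r5:Add2

STATUS = TAG Add1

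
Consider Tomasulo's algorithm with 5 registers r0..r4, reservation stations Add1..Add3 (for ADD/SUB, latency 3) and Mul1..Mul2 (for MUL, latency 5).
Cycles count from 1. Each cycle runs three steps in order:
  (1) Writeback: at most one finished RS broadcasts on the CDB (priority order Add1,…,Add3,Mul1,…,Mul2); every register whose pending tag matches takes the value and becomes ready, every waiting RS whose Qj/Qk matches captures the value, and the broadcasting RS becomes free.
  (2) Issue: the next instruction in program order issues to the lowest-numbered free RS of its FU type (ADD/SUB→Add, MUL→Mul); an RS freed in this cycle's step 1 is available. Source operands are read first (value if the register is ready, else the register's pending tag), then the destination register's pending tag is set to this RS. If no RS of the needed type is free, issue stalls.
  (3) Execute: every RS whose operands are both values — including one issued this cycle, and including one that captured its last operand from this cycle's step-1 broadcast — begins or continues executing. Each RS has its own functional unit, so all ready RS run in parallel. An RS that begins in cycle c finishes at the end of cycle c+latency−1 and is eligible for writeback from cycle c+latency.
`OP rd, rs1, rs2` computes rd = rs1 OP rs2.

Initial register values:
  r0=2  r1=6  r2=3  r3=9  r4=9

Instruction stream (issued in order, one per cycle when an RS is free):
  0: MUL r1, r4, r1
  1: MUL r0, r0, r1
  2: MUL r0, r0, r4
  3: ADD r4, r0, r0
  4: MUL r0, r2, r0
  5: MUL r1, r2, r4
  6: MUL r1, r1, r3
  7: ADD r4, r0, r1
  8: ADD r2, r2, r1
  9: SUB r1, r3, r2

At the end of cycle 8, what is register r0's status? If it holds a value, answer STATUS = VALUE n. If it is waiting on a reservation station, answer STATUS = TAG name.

cycle 1: issue MUL r1<-Mul1 // r0:2,r1:Mul1,r2:3,r3:9,r4:9
cycle 2: issue MUL r0<-Mul2 // r0:Mul2,r1:Mul1,r2:3,r3:9,r4:9
cycle 3: stall // r0:Mul2,r1:Mul1,r2:3,r3:9,r4:9
cycle 4: stall // r0:Mul2,r1:Mul1,r2:3,r3:9,r4:9
cycle 5: stall // r0:Mul2,r1:Mul1,r2:3,r3:9,r4:9
cycle 6: CDB Mul1=54; issue MUL r0<-Mul1 // r0:Mul1,r1:54,r2:3,r3:9,r4:9
cycle 7: issue ADD r4<-Add1 // r0:Mul1,r1:54,r2:3,r3:9,r4:Add1
cycle 8: stall // r0:Mul1,r1:54,r2:3,r3:9,r4:Add1

STATUS = TAG Mul1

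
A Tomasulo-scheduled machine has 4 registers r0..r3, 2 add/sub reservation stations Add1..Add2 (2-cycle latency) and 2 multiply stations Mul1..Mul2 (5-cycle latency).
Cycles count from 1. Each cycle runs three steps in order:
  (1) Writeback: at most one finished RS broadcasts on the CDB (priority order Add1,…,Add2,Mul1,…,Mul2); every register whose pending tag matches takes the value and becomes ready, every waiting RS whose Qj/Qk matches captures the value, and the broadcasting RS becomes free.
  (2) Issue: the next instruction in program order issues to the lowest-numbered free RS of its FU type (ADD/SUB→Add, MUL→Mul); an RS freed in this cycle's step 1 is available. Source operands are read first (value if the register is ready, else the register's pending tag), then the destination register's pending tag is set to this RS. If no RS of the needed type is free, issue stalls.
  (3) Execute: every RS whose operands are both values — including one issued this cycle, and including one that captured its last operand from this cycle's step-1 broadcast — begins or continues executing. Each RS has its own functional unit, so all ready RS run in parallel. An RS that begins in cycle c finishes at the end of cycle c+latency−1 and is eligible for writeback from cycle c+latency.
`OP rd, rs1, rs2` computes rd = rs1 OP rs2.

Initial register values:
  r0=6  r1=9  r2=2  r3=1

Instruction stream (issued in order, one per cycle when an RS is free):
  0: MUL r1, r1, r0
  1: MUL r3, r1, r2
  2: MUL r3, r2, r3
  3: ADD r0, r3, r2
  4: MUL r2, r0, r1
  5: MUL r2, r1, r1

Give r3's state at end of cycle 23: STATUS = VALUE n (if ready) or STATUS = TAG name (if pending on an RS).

STATUS = VALUE 216

  c1: issue MUL r1<-Mul1  regs: r0:6,r1:Mul1,r2:2,r3:1
  c2: issue MUL r3<-Mul2  regs: r0:6,r1:Mul1,r2:2,r3:Mul2
  c3: stall  regs: r0:6,r1:Mul1,r2:2,r3:Mul2
  c4: stall  regs: r0:6,r1:Mul1,r2:2,r3:Mul2
  c5: stall  regs: r0:6,r1:Mul1,r2:2,r3:Mul2
  c6: CDB Mul1=54; issue MUL r3<-Mul1  regs: r0:6,r1:54,r2:2,r3:Mul1
  c7: issue ADD r0<-Add1  regs: r0:Add1,r1:54,r2:2,r3:Mul1
  c8: stall  regs: r0:Add1,r1:54,r2:2,r3:Mul1
  c9: stall  regs: r0:Add1,r1:54,r2:2,r3:Mul1
  c10: stall  regs: r0:Add1,r1:54,r2:2,r3:Mul1
  c11: CDB Mul2=108; issue MUL r2<-Mul2  regs: r0:Add1,r1:54,r2:Mul2,r3:Mul1
  c12: stall  regs: r0:Add1,r1:54,r2:Mul2,r3:Mul1
  c13: stall  regs: r0:Add1,r1:54,r2:Mul2,r3:Mul1
  c14: stall  regs: r0:Add1,r1:54,r2:Mul2,r3:Mul1
  c15: stall  regs: r0:Add1,r1:54,r2:Mul2,r3:Mul1
  c16: CDB Mul1=216; issue MUL r2<-Mul1  regs: r0:Add1,r1:54,r2:Mul1,r3:216
  c17: -  regs: r0:Add1,r1:54,r2:Mul1,r3:216
  c18: CDB Add1=218  regs: r0:218,r1:54,r2:Mul1,r3:216
  c19: -  regs: r0:218,r1:54,r2:Mul1,r3:216
  c20: -  regs: r0:218,r1:54,r2:Mul1,r3:216
  c21: CDB Mul1=2916  regs: r0:218,r1:54,r2:2916,r3:216
  c22: -  regs: r0:218,r1:54,r2:2916,r3:216
  c23: CDB Mul2=11772  regs: r0:218,r1:54,r2:2916,r3:216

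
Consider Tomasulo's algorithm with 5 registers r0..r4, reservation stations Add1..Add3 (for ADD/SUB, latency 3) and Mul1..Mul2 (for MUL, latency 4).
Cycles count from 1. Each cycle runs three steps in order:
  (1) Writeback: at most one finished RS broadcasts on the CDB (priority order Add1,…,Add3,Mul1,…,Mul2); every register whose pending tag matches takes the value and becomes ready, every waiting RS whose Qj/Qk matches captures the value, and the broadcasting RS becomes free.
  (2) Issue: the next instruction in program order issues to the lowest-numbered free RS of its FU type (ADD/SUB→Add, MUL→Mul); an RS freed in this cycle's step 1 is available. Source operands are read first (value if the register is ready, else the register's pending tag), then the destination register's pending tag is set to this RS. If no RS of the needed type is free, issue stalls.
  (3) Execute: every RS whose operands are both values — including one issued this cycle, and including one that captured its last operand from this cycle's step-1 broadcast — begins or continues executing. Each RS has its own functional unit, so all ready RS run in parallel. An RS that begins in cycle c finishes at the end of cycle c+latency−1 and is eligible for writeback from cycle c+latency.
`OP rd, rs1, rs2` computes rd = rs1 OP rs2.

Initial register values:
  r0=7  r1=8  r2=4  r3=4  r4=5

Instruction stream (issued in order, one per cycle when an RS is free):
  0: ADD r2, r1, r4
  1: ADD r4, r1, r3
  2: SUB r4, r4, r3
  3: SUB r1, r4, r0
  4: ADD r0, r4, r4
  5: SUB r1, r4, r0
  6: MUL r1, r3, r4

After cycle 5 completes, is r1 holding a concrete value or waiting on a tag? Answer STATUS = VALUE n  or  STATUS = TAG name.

STATUS = TAG Add1

cycle 1: issue ADD r2<-Add1 // r0:7,r1:8,r2:Add1,r3:4,r4:5
cycle 2: issue ADD r4<-Add2 // r0:7,r1:8,r2:Add1,r3:4,r4:Add2
cycle 3: issue SUB r4<-Add3 // r0:7,r1:8,r2:Add1,r3:4,r4:Add3
cycle 4: CDB Add1=13; issue SUB r1<-Add1 // r0:7,r1:Add1,r2:13,r3:4,r4:Add3
cycle 5: CDB Add2=12; issue ADD r0<-Add2 // r0:Add2,r1:Add1,r2:13,r3:4,r4:Add3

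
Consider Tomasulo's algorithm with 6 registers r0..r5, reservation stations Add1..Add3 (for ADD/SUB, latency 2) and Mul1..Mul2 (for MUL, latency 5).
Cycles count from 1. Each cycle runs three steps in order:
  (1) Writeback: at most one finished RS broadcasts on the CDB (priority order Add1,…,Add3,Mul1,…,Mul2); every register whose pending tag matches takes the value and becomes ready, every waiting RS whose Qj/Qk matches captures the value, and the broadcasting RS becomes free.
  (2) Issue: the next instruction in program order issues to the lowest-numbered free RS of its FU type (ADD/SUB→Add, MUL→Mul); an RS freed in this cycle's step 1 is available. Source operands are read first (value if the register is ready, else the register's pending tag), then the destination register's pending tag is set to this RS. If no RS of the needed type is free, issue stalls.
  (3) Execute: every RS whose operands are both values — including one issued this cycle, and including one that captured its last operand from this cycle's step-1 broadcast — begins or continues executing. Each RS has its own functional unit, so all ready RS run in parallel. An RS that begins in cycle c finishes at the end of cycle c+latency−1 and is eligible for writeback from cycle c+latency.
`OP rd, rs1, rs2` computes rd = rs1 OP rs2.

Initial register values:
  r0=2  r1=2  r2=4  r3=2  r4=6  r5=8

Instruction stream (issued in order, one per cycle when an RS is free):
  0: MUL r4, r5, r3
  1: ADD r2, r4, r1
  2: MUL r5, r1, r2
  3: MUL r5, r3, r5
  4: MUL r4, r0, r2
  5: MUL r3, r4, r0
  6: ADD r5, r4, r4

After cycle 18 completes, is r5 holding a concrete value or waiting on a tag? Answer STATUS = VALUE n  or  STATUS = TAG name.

STATUS = VALUE 72

c1: issue MUL r4<-Mul1 | r0:2,r1:2,r2:4,r3:2,r4:Mul1,r5:8
c2: issue ADD r2<-Add1 | r0:2,r1:2,r2:Add1,r3:2,r4:Mul1,r5:8
c3: issue MUL r5<-Mul2 | r0:2,r1:2,r2:Add1,r3:2,r4:Mul1,r5:Mul2
c4: stall | r0:2,r1:2,r2:Add1,r3:2,r4:Mul1,r5:Mul2
c5: stall | r0:2,r1:2,r2:Add1,r3:2,r4:Mul1,r5:Mul2
c6: CDB Mul1=16; issue MUL r5<-Mul1 | r0:2,r1:2,r2:Add1,r3:2,r4:16,r5:Mul1
c7: stall | r0:2,r1:2,r2:Add1,r3:2,r4:16,r5:Mul1
c8: CDB Add1=18; stall | r0:2,r1:2,r2:18,r3:2,r4:16,r5:Mul1
c9: stall | r0:2,r1:2,r2:18,r3:2,r4:16,r5:Mul1
c10: stall | r0:2,r1:2,r2:18,r3:2,r4:16,r5:Mul1
c11: stall | r0:2,r1:2,r2:18,r3:2,r4:16,r5:Mul1
c12: stall | r0:2,r1:2,r2:18,r3:2,r4:16,r5:Mul1
c13: CDB Mul2=36; issue MUL r4<-Mul2 | r0:2,r1:2,r2:18,r3:2,r4:Mul2,r5:Mul1
c14: stall | r0:2,r1:2,r2:18,r3:2,r4:Mul2,r5:Mul1
c15: stall | r0:2,r1:2,r2:18,r3:2,r4:Mul2,r5:Mul1
c16: stall | r0:2,r1:2,r2:18,r3:2,r4:Mul2,r5:Mul1
c17: stall | r0:2,r1:2,r2:18,r3:2,r4:Mul2,r5:Mul1
c18: CDB Mul1=72; issue MUL r3<-Mul1 | r0:2,r1:2,r2:18,r3:Mul1,r4:Mul2,r5:72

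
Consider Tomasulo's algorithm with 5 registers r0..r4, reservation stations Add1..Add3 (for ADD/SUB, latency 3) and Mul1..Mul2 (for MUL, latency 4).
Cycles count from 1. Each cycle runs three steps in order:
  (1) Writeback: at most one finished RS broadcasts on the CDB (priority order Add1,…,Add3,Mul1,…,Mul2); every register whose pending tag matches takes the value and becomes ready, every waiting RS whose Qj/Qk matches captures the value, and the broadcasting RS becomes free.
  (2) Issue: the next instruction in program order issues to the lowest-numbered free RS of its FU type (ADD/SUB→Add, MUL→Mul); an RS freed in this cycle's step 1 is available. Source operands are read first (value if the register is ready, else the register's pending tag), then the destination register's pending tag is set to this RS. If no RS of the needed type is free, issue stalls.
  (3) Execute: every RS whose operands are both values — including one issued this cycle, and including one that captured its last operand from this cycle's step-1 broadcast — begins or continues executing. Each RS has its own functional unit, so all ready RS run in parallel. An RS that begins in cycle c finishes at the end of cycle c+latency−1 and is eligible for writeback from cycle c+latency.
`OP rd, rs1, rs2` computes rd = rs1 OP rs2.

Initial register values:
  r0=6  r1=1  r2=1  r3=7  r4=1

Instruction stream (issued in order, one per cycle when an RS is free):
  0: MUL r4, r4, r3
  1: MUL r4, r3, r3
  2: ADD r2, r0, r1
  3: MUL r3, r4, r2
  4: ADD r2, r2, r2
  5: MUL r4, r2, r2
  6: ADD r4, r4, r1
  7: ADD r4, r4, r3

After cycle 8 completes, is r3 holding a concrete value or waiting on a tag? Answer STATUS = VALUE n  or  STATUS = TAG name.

c1: issue MUL r4<-Mul1 | r0:6,r1:1,r2:1,r3:7,r4:Mul1
c2: issue MUL r4<-Mul2 | r0:6,r1:1,r2:1,r3:7,r4:Mul2
c3: issue ADD r2<-Add1 | r0:6,r1:1,r2:Add1,r3:7,r4:Mul2
c4: stall | r0:6,r1:1,r2:Add1,r3:7,r4:Mul2
c5: CDB Mul1=7; issue MUL r3<-Mul1 | r0:6,r1:1,r2:Add1,r3:Mul1,r4:Mul2
c6: CDB Add1=7; issue ADD r2<-Add1 | r0:6,r1:1,r2:Add1,r3:Mul1,r4:Mul2
c7: CDB Mul2=49; issue MUL r4<-Mul2 | r0:6,r1:1,r2:Add1,r3:Mul1,r4:Mul2
c8: issue ADD r4<-Add2 | r0:6,r1:1,r2:Add1,r3:Mul1,r4:Add2

STATUS = TAG Mul1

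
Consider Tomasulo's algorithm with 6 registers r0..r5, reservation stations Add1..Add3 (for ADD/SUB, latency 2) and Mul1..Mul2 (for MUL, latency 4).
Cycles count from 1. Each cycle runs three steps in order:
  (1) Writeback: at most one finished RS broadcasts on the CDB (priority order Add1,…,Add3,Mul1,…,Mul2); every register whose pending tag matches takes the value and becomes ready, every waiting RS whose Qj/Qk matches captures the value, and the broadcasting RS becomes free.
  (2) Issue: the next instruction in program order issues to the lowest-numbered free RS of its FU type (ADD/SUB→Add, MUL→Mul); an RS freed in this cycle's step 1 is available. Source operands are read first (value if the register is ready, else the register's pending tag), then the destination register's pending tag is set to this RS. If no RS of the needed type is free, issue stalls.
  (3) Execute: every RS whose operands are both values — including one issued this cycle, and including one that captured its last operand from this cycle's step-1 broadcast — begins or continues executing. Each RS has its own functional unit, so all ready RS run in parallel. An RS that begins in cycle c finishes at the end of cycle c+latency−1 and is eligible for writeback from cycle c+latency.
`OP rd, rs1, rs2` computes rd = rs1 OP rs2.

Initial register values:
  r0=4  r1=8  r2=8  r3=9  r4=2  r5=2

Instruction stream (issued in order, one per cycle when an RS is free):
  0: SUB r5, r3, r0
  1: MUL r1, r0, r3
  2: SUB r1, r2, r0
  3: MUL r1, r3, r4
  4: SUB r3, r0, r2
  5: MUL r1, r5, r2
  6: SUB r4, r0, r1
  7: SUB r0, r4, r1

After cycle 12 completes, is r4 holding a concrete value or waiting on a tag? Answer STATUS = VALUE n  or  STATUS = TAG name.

c1: issue SUB r5<-Add1 | r0:4,r1:8,r2:8,r3:9,r4:2,r5:Add1
c2: issue MUL r1<-Mul1 | r0:4,r1:Mul1,r2:8,r3:9,r4:2,r5:Add1
c3: CDB Add1=5; issue SUB r1<-Add1 | r0:4,r1:Add1,r2:8,r3:9,r4:2,r5:5
c4: issue MUL r1<-Mul2 | r0:4,r1:Mul2,r2:8,r3:9,r4:2,r5:5
c5: CDB Add1=4; issue SUB r3<-Add1 | r0:4,r1:Mul2,r2:8,r3:Add1,r4:2,r5:5
c6: CDB Mul1=36; issue MUL r1<-Mul1 | r0:4,r1:Mul1,r2:8,r3:Add1,r4:2,r5:5
c7: CDB Add1=-4; issue SUB r4<-Add1 | r0:4,r1:Mul1,r2:8,r3:-4,r4:Add1,r5:5
c8: CDB Mul2=18; issue SUB r0<-Add2 | r0:Add2,r1:Mul1,r2:8,r3:-4,r4:Add1,r5:5
c9: - | r0:Add2,r1:Mul1,r2:8,r3:-4,r4:Add1,r5:5
c10: CDB Mul1=40 | r0:Add2,r1:40,r2:8,r3:-4,r4:Add1,r5:5
c11: - | r0:Add2,r1:40,r2:8,r3:-4,r4:Add1,r5:5
c12: CDB Add1=-36 | r0:Add2,r1:40,r2:8,r3:-4,r4:-36,r5:5

STATUS = VALUE -36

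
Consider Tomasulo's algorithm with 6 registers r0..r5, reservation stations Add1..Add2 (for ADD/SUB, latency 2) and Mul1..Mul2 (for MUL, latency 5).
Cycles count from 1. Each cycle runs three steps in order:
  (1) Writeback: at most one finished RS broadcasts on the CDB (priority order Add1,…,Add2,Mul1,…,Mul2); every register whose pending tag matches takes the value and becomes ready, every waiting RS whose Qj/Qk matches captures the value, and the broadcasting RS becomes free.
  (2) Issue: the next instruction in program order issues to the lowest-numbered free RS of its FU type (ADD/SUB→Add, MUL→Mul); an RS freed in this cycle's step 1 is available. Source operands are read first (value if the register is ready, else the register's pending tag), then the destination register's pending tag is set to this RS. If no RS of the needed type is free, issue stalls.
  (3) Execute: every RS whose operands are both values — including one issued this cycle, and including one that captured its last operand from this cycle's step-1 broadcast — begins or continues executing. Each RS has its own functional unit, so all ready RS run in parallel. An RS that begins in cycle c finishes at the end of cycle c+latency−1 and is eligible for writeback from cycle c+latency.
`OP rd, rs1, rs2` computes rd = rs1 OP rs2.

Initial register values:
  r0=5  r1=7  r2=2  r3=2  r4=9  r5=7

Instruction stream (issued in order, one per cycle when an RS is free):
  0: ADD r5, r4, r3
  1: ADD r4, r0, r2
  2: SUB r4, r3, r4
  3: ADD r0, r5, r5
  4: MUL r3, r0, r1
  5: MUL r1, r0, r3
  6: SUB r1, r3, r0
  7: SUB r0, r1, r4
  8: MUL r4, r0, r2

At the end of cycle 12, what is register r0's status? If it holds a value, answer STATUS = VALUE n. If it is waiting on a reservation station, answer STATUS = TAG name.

c1: issue ADD r5<-Add1 | r0:5,r1:7,r2:2,r3:2,r4:9,r5:Add1
c2: issue ADD r4<-Add2 | r0:5,r1:7,r2:2,r3:2,r4:Add2,r5:Add1
c3: CDB Add1=11; issue SUB r4<-Add1 | r0:5,r1:7,r2:2,r3:2,r4:Add1,r5:11
c4: CDB Add2=7; issue ADD r0<-Add2 | r0:Add2,r1:7,r2:2,r3:2,r4:Add1,r5:11
c5: issue MUL r3<-Mul1 | r0:Add2,r1:7,r2:2,r3:Mul1,r4:Add1,r5:11
c6: CDB Add1=-5; issue MUL r1<-Mul2 | r0:Add2,r1:Mul2,r2:2,r3:Mul1,r4:-5,r5:11
c7: CDB Add2=22; issue SUB r1<-Add1 | r0:22,r1:Add1,r2:2,r3:Mul1,r4:-5,r5:11
c8: issue SUB r0<-Add2 | r0:Add2,r1:Add1,r2:2,r3:Mul1,r4:-5,r5:11
c9: stall | r0:Add2,r1:Add1,r2:2,r3:Mul1,r4:-5,r5:11
c10: stall | r0:Add2,r1:Add1,r2:2,r3:Mul1,r4:-5,r5:11
c11: stall | r0:Add2,r1:Add1,r2:2,r3:Mul1,r4:-5,r5:11
c12: CDB Mul1=154; issue MUL r4<-Mul1 | r0:Add2,r1:Add1,r2:2,r3:154,r4:Mul1,r5:11

STATUS = TAG Add2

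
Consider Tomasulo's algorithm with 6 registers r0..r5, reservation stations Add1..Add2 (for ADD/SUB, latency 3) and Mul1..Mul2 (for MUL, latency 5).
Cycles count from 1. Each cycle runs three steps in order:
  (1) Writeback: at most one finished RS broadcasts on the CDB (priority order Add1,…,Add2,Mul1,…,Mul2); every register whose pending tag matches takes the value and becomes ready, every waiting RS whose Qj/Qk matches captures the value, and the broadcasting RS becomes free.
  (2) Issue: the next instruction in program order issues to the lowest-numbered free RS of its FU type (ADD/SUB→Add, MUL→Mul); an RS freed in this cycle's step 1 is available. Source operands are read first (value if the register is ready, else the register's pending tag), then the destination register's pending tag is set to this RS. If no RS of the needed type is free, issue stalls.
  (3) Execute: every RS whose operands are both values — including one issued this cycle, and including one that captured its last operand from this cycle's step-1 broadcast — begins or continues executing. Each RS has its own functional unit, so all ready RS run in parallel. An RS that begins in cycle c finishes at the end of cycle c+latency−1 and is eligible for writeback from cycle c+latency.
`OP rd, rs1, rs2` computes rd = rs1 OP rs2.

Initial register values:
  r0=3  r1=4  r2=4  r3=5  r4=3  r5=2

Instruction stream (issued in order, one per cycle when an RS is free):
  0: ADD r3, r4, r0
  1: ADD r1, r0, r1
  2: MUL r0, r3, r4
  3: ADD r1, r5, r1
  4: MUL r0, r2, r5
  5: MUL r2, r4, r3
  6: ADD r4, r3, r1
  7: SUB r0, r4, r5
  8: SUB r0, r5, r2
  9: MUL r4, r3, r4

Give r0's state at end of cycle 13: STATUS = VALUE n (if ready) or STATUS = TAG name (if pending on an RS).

  c1: issue ADD r3<-Add1  regs: r0:3,r1:4,r2:4,r3:Add1,r4:3,r5:2
  c2: issue ADD r1<-Add2  regs: r0:3,r1:Add2,r2:4,r3:Add1,r4:3,r5:2
  c3: issue MUL r0<-Mul1  regs: r0:Mul1,r1:Add2,r2:4,r3:Add1,r4:3,r5:2
  c4: CDB Add1=6; issue ADD r1<-Add1  regs: r0:Mul1,r1:Add1,r2:4,r3:6,r4:3,r5:2
  c5: CDB Add2=7; issue MUL r0<-Mul2  regs: r0:Mul2,r1:Add1,r2:4,r3:6,r4:3,r5:2
  c6: stall  regs: r0:Mul2,r1:Add1,r2:4,r3:6,r4:3,r5:2
  c7: stall  regs: r0:Mul2,r1:Add1,r2:4,r3:6,r4:3,r5:2
  c8: CDB Add1=9; stall  regs: r0:Mul2,r1:9,r2:4,r3:6,r4:3,r5:2
  c9: CDB Mul1=18; issue MUL r2<-Mul1  regs: r0:Mul2,r1:9,r2:Mul1,r3:6,r4:3,r5:2
  c10: CDB Mul2=8; issue ADD r4<-Add1  regs: r0:8,r1:9,r2:Mul1,r3:6,r4:Add1,r5:2
  c11: issue SUB r0<-Add2  regs: r0:Add2,r1:9,r2:Mul1,r3:6,r4:Add1,r5:2
  c12: stall  regs: r0:Add2,r1:9,r2:Mul1,r3:6,r4:Add1,r5:2
  c13: CDB Add1=15; issue SUB r0<-Add1  regs: r0:Add1,r1:9,r2:Mul1,r3:6,r4:15,r5:2

STATUS = TAG Add1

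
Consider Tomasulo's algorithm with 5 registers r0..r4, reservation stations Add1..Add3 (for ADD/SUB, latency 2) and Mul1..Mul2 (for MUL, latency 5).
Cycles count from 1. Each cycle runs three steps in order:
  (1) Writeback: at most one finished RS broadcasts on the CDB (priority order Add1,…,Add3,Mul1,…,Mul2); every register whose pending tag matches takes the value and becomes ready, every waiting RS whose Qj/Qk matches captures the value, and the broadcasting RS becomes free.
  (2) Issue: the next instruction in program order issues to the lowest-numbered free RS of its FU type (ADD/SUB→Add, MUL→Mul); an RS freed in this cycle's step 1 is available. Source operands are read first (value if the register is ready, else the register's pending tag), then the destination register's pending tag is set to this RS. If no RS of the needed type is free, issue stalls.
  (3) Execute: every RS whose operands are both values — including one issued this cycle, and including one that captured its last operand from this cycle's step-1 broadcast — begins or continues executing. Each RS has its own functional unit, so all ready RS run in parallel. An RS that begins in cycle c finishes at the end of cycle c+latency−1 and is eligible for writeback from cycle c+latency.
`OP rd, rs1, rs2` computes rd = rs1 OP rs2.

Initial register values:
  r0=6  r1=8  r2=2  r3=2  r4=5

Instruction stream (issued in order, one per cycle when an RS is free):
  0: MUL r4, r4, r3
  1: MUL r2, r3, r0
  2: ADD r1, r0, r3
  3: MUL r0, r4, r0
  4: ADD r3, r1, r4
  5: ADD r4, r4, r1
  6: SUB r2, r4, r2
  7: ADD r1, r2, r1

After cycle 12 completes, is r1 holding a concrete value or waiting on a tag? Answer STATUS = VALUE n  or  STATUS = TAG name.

c1: issue MUL r4<-Mul1 | r0:6,r1:8,r2:2,r3:2,r4:Mul1
c2: issue MUL r2<-Mul2 | r0:6,r1:8,r2:Mul2,r3:2,r4:Mul1
c3: issue ADD r1<-Add1 | r0:6,r1:Add1,r2:Mul2,r3:2,r4:Mul1
c4: stall | r0:6,r1:Add1,r2:Mul2,r3:2,r4:Mul1
c5: CDB Add1=8; stall | r0:6,r1:8,r2:Mul2,r3:2,r4:Mul1
c6: CDB Mul1=10; issue MUL r0<-Mul1 | r0:Mul1,r1:8,r2:Mul2,r3:2,r4:10
c7: CDB Mul2=12; issue ADD r3<-Add1 | r0:Mul1,r1:8,r2:12,r3:Add1,r4:10
c8: issue ADD r4<-Add2 | r0:Mul1,r1:8,r2:12,r3:Add1,r4:Add2
c9: CDB Add1=18; issue SUB r2<-Add1 | r0:Mul1,r1:8,r2:Add1,r3:18,r4:Add2
c10: CDB Add2=18; issue ADD r1<-Add2 | r0:Mul1,r1:Add2,r2:Add1,r3:18,r4:18
c11: CDB Mul1=60 | r0:60,r1:Add2,r2:Add1,r3:18,r4:18
c12: CDB Add1=6 | r0:60,r1:Add2,r2:6,r3:18,r4:18

STATUS = TAG Add2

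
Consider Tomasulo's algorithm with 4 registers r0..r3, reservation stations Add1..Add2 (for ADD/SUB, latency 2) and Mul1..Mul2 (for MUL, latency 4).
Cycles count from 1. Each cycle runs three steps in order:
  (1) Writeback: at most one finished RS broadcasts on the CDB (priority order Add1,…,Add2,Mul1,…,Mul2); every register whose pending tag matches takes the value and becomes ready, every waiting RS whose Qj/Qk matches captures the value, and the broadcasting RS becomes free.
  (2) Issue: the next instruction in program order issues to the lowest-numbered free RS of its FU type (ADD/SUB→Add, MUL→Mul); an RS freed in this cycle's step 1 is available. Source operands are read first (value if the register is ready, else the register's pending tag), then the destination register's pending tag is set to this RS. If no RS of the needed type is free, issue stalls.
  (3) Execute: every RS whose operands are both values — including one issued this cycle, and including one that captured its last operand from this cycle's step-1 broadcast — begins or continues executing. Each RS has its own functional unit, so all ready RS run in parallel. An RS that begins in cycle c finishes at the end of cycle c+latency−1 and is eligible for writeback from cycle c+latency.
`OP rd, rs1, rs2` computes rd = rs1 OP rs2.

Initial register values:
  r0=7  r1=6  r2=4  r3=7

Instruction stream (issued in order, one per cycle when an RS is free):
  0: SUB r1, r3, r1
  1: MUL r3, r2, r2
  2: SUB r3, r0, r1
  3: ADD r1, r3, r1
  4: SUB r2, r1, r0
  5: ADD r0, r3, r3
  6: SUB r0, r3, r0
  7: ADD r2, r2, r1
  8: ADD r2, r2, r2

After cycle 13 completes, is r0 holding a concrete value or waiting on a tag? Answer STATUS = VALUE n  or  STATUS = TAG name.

STATUS = VALUE -6

c1: issue SUB r1<-Add1 | r0:7,r1:Add1,r2:4,r3:7
c2: issue MUL r3<-Mul1 | r0:7,r1:Add1,r2:4,r3:Mul1
c3: CDB Add1=1; issue SUB r3<-Add1 | r0:7,r1:1,r2:4,r3:Add1
c4: issue ADD r1<-Add2 | r0:7,r1:Add2,r2:4,r3:Add1
c5: CDB Add1=6; issue SUB r2<-Add1 | r0:7,r1:Add2,r2:Add1,r3:6
c6: CDB Mul1=16; stall | r0:7,r1:Add2,r2:Add1,r3:6
c7: CDB Add2=7; issue ADD r0<-Add2 | r0:Add2,r1:7,r2:Add1,r3:6
c8: stall | r0:Add2,r1:7,r2:Add1,r3:6
c9: CDB Add1=0; issue SUB r0<-Add1 | r0:Add1,r1:7,r2:0,r3:6
c10: CDB Add2=12; issue ADD r2<-Add2 | r0:Add1,r1:7,r2:Add2,r3:6
c11: stall | r0:Add1,r1:7,r2:Add2,r3:6
c12: CDB Add1=-6; issue ADD r2<-Add1 | r0:-6,r1:7,r2:Add1,r3:6
c13: CDB Add2=7 | r0:-6,r1:7,r2:Add1,r3:6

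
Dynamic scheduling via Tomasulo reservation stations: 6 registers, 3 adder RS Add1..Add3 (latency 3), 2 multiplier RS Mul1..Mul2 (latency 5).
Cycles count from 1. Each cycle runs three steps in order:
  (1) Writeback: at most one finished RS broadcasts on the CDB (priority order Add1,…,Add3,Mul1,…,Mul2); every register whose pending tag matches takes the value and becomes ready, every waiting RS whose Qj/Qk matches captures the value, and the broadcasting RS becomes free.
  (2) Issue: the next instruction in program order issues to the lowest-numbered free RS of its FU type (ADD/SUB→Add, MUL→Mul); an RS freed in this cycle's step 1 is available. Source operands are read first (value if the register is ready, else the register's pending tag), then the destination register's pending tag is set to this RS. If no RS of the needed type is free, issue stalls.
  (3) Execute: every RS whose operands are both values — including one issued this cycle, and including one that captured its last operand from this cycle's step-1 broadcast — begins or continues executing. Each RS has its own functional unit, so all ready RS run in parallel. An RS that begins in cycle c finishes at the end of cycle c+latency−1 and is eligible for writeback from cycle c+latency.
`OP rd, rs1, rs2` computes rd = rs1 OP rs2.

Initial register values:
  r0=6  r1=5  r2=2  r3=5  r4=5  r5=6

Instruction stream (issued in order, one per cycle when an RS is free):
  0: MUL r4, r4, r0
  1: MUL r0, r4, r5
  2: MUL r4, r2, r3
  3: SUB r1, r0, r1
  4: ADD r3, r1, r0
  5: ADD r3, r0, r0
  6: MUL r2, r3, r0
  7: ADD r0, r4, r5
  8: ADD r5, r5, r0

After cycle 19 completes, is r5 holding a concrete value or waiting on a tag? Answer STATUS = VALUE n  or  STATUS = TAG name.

STATUS = TAG Add3

c1: issue MUL r4<-Mul1 | r0:6,r1:5,r2:2,r3:5,r4:Mul1,r5:6
c2: issue MUL r0<-Mul2 | r0:Mul2,r1:5,r2:2,r3:5,r4:Mul1,r5:6
c3: stall | r0:Mul2,r1:5,r2:2,r3:5,r4:Mul1,r5:6
c4: stall | r0:Mul2,r1:5,r2:2,r3:5,r4:Mul1,r5:6
c5: stall | r0:Mul2,r1:5,r2:2,r3:5,r4:Mul1,r5:6
c6: CDB Mul1=30; issue MUL r4<-Mul1 | r0:Mul2,r1:5,r2:2,r3:5,r4:Mul1,r5:6
c7: issue SUB r1<-Add1 | r0:Mul2,r1:Add1,r2:2,r3:5,r4:Mul1,r5:6
c8: issue ADD r3<-Add2 | r0:Mul2,r1:Add1,r2:2,r3:Add2,r4:Mul1,r5:6
c9: issue ADD r3<-Add3 | r0:Mul2,r1:Add1,r2:2,r3:Add3,r4:Mul1,r5:6
c10: stall | r0:Mul2,r1:Add1,r2:2,r3:Add3,r4:Mul1,r5:6
c11: CDB Mul1=10; issue MUL r2<-Mul1 | r0:Mul2,r1:Add1,r2:Mul1,r3:Add3,r4:10,r5:6
c12: CDB Mul2=180; stall | r0:180,r1:Add1,r2:Mul1,r3:Add3,r4:10,r5:6
c13: stall | r0:180,r1:Add1,r2:Mul1,r3:Add3,r4:10,r5:6
c14: stall | r0:180,r1:Add1,r2:Mul1,r3:Add3,r4:10,r5:6
c15: CDB Add1=175; issue ADD r0<-Add1 | r0:Add1,r1:175,r2:Mul1,r3:Add3,r4:10,r5:6
c16: CDB Add3=360; issue ADD r5<-Add3 | r0:Add1,r1:175,r2:Mul1,r3:360,r4:10,r5:Add3
c17: - | r0:Add1,r1:175,r2:Mul1,r3:360,r4:10,r5:Add3
c18: CDB Add1=16 | r0:16,r1:175,r2:Mul1,r3:360,r4:10,r5:Add3
c19: CDB Add2=355 | r0:16,r1:175,r2:Mul1,r3:360,r4:10,r5:Add3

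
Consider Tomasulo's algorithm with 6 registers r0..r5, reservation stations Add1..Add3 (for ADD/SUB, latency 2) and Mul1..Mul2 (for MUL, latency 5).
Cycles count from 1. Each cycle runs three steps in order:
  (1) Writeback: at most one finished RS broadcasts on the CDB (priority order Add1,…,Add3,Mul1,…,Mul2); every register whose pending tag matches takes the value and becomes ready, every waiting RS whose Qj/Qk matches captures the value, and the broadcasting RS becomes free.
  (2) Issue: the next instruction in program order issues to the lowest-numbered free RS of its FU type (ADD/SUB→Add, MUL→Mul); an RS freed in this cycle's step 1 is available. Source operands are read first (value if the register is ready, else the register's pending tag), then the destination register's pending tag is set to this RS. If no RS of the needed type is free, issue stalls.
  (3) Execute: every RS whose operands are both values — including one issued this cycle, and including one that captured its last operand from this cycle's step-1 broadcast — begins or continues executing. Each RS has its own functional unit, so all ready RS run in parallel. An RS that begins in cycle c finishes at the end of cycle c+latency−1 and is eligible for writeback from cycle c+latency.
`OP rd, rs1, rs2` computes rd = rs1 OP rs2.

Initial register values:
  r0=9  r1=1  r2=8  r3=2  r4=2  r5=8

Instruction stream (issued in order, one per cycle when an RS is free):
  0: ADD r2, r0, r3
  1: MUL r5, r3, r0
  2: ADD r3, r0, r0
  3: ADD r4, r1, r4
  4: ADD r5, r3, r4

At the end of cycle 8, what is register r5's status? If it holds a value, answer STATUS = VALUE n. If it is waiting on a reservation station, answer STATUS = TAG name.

STATUS = VALUE 21

  c1: issue ADD r2<-Add1  regs: r0:9,r1:1,r2:Add1,r3:2,r4:2,r5:8
  c2: issue MUL r5<-Mul1  regs: r0:9,r1:1,r2:Add1,r3:2,r4:2,r5:Mul1
  c3: CDB Add1=11; issue ADD r3<-Add1  regs: r0:9,r1:1,r2:11,r3:Add1,r4:2,r5:Mul1
  c4: issue ADD r4<-Add2  regs: r0:9,r1:1,r2:11,r3:Add1,r4:Add2,r5:Mul1
  c5: CDB Add1=18; issue ADD r5<-Add1  regs: r0:9,r1:1,r2:11,r3:18,r4:Add2,r5:Add1
  c6: CDB Add2=3  regs: r0:9,r1:1,r2:11,r3:18,r4:3,r5:Add1
  c7: CDB Mul1=18  regs: r0:9,r1:1,r2:11,r3:18,r4:3,r5:Add1
  c8: CDB Add1=21  regs: r0:9,r1:1,r2:11,r3:18,r4:3,r5:21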